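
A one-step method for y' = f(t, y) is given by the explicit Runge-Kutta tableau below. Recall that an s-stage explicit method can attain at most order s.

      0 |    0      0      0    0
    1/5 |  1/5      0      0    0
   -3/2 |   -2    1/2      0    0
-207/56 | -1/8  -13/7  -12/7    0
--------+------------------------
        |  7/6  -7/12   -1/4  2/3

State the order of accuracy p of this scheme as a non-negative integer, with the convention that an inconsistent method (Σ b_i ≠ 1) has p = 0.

1

b = (7/6, -7/12, -1/4, 2/3)
c = (0, 1/5, -3/2, -207/56)
Ac = (0, 0, 1/10, 11/5)
Σ b_i: 7/6·1 + (-7/12)·1 + (-1/4)·1 + 2/3·1 = 1 ✓
b·c: (-7/12)·1/5 + (-1/4)·(-3/2) + 2/3·(-207/56) = -1853/840 ≠ 1/2 ⇒ order 1.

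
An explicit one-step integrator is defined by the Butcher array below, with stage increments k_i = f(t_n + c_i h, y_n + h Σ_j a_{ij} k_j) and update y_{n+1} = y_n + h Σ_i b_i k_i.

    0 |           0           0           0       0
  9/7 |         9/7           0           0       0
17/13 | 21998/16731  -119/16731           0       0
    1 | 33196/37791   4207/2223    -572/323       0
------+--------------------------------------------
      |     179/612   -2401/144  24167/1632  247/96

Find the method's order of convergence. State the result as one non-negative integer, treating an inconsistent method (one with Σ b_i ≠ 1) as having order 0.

4

b = (179/612, -2401/144, 24167/1632, 247/96)
c = (0, 9/7, 17/13, 1)
Ac = (0, 0, -17/1859, 29/247)
Σ b_i: 179/612·1 + (-2401/144)·1 + 24167/1632·1 + 247/96·1 = 1 ✓
b·c: (-2401/144)·9/7 + 24167/1632·17/13 + 247/96·1 = 1/2 ✓
b·c²: (-2401/144)·81/49 + 24167/1632·289/169 + 247/96·1 = 1/3 ✓
b·Ac: 24167/1632·(-17/1859) + 247/96·29/247 = 1/6 ✓
b·c³: (-2401/144)·729/343 + 24167/1632·4913/2197 + 247/96·1 = 1/4 ✓
b·(c∘Ac): 24167/1632·(-289/24167) + 247/96·29/247 = 1/8 ✓
b·Ac²: 24167/1632·(-153/13013) + 247/96·173/1729 = 1/12 ✓
b·A²c: 247/96·4/247 = 1/24 ✓; 4 stages ⇒ order 4.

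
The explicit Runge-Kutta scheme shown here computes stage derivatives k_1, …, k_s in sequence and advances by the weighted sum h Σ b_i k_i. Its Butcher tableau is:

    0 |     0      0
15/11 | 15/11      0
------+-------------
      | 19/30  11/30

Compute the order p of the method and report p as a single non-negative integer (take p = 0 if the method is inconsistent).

b = (19/30, 11/30)
c = (0, 15/11)
Σ b_i: 19/30·1 + 11/30·1 = 1 ✓
b·c: 11/30·15/11 = 1/2 ✓; 2 stages ⇒ order 2.

2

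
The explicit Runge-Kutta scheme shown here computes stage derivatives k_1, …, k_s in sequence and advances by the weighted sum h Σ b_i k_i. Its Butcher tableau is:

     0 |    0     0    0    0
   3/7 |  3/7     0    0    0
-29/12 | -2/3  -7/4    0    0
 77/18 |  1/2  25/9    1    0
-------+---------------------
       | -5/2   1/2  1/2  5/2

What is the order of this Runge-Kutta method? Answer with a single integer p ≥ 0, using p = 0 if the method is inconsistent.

1

b = (-5/2, 1/2, 1/2, 5/2)
c = (0, 3/7, -29/12, 77/18)
Ac = (0, 0, -3/4, -103/84)
Σ b_i: (-5/2)·1 + 1/2·1 + 1/2·1 + 5/2·1 = 1 ✓
b·c: 1/2·3/7 + 1/2·(-29/12) + 5/2·77/18 = 4889/504 ≠ 1/2 ⇒ order 1.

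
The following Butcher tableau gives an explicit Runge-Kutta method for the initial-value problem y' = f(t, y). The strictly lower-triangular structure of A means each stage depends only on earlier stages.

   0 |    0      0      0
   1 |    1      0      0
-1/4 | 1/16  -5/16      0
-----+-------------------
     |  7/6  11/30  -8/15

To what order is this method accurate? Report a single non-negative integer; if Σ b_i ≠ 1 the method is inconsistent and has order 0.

b = (7/6, 11/30, -8/15)
c = (0, 1, -1/4)
Ac = (0, 0, -5/16)
Σ b_i: 7/6·1 + 11/30·1 + (-8/15)·1 = 1 ✓
b·c: 11/30·1 + (-8/15)·(-1/4) = 1/2 ✓
b·c²: 11/30·1 + (-8/15)·1/16 = 1/3 ✓
b·Ac: (-8/15)·(-5/16) = 1/6 ✓; 3 stages ⇒ order 3.

3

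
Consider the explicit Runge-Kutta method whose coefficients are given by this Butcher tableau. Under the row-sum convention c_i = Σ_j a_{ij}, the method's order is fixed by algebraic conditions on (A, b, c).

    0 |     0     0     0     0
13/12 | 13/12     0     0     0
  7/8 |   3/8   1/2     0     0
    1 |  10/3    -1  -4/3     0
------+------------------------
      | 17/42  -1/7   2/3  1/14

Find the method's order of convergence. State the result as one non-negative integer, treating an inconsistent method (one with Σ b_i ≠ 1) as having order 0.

b = (17/42, -1/7, 2/3, 1/14)
c = (0, 13/12, 7/8, 1)
Ac = (0, 0, 13/24, -9/4)
Σ b_i: 17/42·1 + (-1/7)·1 + 2/3·1 + 1/14·1 = 1 ✓
b·c: (-1/7)·13/12 + 2/3·7/8 + 1/14·1 = 1/2 ✓
b·c²: (-1/7)·169/144 + 2/3·49/64 + 1/14·1 = 835/2016 ≠ 1/3 ⇒ order 2.
b·Ac: 2/3·13/24 + 1/14·(-9/4) = 101/504 ≠ 1/6

2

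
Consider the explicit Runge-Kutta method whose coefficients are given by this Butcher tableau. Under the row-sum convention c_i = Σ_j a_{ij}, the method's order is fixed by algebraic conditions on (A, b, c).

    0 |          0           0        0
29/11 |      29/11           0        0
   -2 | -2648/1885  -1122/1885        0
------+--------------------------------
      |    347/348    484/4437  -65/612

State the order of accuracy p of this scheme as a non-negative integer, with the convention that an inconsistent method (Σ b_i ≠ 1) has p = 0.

b = (347/348, 484/4437, -65/612)
c = (0, 29/11, -2)
Ac = (0, 0, -102/65)
Σ b_i: 347/348·1 + 484/4437·1 + (-65/612)·1 = 1 ✓
b·c: 484/4437·29/11 + (-65/612)·(-2) = 1/2 ✓
b·c²: 484/4437·841/121 + (-65/612)·4 = 1/3 ✓
b·Ac: (-65/612)·(-102/65) = 1/6 ✓; 3 stages ⇒ order 3.

3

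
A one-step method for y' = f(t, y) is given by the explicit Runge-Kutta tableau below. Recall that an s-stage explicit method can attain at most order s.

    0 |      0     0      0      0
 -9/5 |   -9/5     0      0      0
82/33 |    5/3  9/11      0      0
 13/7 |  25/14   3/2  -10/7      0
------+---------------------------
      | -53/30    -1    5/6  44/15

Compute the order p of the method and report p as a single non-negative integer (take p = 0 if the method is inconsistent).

1

b = (-53/30, -1, 5/6, 44/15)
c = (0, -9/5, 82/33, 13/7)
Ac = (0, 0, -81/55, -14437/2310)
Σ b_i: (-53/30)·1 + (-1)·1 + 5/6·1 + 44/15·1 = 1 ✓
b·c: (-1)·(-9/5) + 5/6·82/33 + 44/15·13/7 = 32288/3465 ≠ 1/2 ⇒ order 1.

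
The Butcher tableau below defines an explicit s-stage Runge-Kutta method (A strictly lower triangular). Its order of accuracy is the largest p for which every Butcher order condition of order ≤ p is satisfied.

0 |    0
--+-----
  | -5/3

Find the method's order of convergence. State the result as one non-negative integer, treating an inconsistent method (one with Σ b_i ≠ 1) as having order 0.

0

b = (-5/3)
c = (0)
Σ b_i: (-5/3)·1 = -5/3 ≠ 1 ⇒ order 0.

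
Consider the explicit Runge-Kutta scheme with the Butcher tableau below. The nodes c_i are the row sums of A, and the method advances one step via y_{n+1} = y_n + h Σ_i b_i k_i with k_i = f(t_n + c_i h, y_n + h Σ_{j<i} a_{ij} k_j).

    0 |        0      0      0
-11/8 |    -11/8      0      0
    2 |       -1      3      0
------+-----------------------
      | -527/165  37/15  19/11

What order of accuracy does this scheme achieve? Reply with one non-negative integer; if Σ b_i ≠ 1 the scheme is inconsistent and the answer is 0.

1

b = (-527/165, 37/15, 19/11)
c = (0, -11/8, 2)
Ac = (0, 0, -33/8)
Σ b_i: (-527/165)·1 + 37/15·1 + 19/11·1 = 1 ✓
b·c: 37/15·(-11/8) + 19/11·2 = 83/1320 ≠ 1/2 ⇒ order 1.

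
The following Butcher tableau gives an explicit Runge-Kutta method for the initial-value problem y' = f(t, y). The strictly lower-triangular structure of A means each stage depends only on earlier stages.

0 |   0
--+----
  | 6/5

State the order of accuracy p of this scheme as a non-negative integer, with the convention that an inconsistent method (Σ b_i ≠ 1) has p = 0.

b = (6/5)
c = (0)
Σ b_i: 6/5·1 = 6/5 ≠ 1 ⇒ order 0.

0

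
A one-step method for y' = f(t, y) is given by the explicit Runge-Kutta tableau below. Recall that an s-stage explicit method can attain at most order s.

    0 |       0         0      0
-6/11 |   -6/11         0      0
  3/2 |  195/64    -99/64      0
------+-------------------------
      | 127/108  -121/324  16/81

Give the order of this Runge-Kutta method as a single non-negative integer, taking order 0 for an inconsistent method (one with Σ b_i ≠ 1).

b = (127/108, -121/324, 16/81)
c = (0, -6/11, 3/2)
Ac = (0, 0, 27/32)
Σ b_i: 127/108·1 + (-121/324)·1 + 16/81·1 = 1 ✓
b·c: (-121/324)·(-6/11) + 16/81·3/2 = 1/2 ✓
b·c²: (-121/324)·36/121 + 16/81·9/4 = 1/3 ✓
b·Ac: 16/81·27/32 = 1/6 ✓; 3 stages ⇒ order 3.

3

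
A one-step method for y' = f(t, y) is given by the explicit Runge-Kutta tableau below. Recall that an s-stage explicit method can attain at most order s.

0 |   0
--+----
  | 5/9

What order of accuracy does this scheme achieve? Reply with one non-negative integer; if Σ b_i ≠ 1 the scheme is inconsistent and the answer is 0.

0

b = (5/9)
c = (0)
Σ b_i: 5/9·1 = 5/9 ≠ 1 ⇒ order 0.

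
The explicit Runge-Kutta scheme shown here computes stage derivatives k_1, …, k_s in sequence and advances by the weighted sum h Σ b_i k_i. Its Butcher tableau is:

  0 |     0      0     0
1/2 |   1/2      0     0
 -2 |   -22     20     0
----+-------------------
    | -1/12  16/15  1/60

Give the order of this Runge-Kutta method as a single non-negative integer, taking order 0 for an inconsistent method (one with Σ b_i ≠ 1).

3

b = (-1/12, 16/15, 1/60)
c = (0, 1/2, -2)
Ac = (0, 0, 10)
Σ b_i: (-1/12)·1 + 16/15·1 + 1/60·1 = 1 ✓
b·c: 16/15·1/2 + 1/60·(-2) = 1/2 ✓
b·c²: 16/15·1/4 + 1/60·4 = 1/3 ✓
b·Ac: 1/60·10 = 1/6 ✓; 3 stages ⇒ order 3.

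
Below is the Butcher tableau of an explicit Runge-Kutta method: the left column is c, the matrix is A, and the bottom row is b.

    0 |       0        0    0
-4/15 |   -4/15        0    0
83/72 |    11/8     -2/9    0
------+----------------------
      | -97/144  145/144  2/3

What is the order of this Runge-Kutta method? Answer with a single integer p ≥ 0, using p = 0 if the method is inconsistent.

b = (-97/144, 145/144, 2/3)
c = (0, -4/15, 83/72)
Ac = (0, 0, 8/135)
Σ b_i: (-97/144)·1 + 145/144·1 + 2/3·1 = 1 ✓
b·c: 145/144·(-4/15) + 2/3·83/72 = 1/2 ✓
b·c²: 145/144·16/225 + 2/3·6889/5184 = 37229/38880 ≠ 1/3 ⇒ order 2.
b·Ac: 2/3·8/135 = 16/405 ≠ 1/6

2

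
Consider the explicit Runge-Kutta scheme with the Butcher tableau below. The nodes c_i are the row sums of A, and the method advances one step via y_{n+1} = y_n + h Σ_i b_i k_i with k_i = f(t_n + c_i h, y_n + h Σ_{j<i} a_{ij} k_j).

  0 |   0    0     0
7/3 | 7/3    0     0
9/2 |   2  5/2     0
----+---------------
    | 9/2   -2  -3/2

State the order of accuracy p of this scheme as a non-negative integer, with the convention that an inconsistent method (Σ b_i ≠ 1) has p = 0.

1

b = (9/2, -2, -3/2)
c = (0, 7/3, 9/2)
Ac = (0, 0, 35/6)
Σ b_i: 9/2·1 + (-2)·1 + (-3/2)·1 = 1 ✓
b·c: (-2)·7/3 + (-3/2)·9/2 = -137/12 ≠ 1/2 ⇒ order 1.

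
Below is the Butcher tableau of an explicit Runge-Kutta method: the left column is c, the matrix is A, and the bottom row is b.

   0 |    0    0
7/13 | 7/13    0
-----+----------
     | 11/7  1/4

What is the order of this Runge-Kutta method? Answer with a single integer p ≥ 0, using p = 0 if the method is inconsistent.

0

b = (11/7, 1/4)
c = (0, 7/13)
Σ b_i: 11/7·1 + 1/4·1 = 51/28 ≠ 1 ⇒ order 0.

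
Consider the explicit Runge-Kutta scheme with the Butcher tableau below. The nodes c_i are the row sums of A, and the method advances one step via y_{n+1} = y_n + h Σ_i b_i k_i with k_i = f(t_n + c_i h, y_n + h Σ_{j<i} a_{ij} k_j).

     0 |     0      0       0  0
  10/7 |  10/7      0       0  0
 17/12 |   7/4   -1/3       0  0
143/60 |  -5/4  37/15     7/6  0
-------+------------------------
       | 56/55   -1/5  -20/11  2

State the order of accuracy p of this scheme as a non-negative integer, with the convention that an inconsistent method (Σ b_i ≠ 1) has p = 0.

1

b = (56/55, -1/5, -20/11, 2)
c = (0, 10/7, 17/12, 143/60)
Ac = (0, 0, -10/21, 2609/504)
Σ b_i: 56/55·1 + (-1/5)·1 + (-20/11)·1 + 2·1 = 1 ✓
b·c: (-1/5)·10/7 + (-20/11)·17/12 + 2·143/60 = 1467/770 ≠ 1/2 ⇒ order 1.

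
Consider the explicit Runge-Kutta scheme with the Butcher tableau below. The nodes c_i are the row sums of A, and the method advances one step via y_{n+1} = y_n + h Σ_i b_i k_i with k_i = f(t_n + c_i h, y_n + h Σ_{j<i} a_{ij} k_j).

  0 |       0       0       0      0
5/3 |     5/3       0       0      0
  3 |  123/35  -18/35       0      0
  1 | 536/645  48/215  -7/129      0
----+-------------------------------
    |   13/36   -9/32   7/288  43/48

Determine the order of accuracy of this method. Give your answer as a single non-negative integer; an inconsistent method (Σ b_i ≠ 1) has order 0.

b = (13/36, -9/32, 7/288, 43/48)
c = (0, 5/3, 3, 1)
Ac = (0, 0, -6/7, 9/43)
Σ b_i: 13/36·1 + (-9/32)·1 + 7/288·1 + 43/48·1 = 1 ✓
b·c: (-9/32)·5/3 + 7/288·3 + 43/48·1 = 1/2 ✓
b·c²: (-9/32)·25/9 + 7/288·9 + 43/48·1 = 1/3 ✓
b·Ac: 7/288·(-6/7) + 43/48·9/43 = 1/6 ✓
b·c³: (-9/32)·125/27 + 7/288·27 + 43/48·1 = 1/4 ✓
b·(c∘Ac): 7/288·(-18/7) + 43/48·9/43 = 1/8 ✓
b·Ac²: 7/288·(-10/7) + 43/48·17/129 = 1/12 ✓
b·A²c: 43/48·2/43 = 1/24 ✓; 4 stages ⇒ order 4.

4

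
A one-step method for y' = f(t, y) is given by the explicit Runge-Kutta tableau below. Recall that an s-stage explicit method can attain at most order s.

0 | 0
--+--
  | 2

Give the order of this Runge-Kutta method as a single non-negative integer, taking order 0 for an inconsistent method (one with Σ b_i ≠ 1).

b = (2)
c = (0)
Σ b_i: 2·1 = 2 ≠ 1 ⇒ order 0.

0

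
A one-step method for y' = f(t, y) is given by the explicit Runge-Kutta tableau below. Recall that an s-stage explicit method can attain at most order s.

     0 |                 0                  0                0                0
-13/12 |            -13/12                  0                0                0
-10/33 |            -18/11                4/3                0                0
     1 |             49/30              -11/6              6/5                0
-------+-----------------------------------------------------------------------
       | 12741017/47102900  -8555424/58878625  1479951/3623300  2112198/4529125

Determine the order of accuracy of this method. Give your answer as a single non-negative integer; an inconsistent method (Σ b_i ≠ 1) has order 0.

b = (12741017/47102900, -8555424/58878625, 1479951/3623300, 2112198/4529125)
c = (0, -13/12, -10/33, 1)
Ac = (0, 0, -13/9, 1285/792)
Σ b_i: 12741017/47102900·1 + (-8555424/58878625)·1 + 1479951/3623300·1 + 2112198/4529125·1 = 1 ✓
b·c: (-8555424/58878625)·(-13/12) + 1479951/3623300·(-10/33) + 2112198/4529125·1 = 1/2 ✓
b·c²: (-8555424/58878625)·169/144 + 1479951/3623300·100/1089 + 2112198/4529125·1 = 1/3 ✓
b·Ac: 1479951/3623300·(-13/9) + 2112198/4529125·1285/792 = 1/6 ✓
b·c³: (-8555424/58878625)·(-2197/1728) + 1479951/3623300·(-1000/35937) + 2112198/4529125·1 = 22947797/35870670 ≠ 1/4 ⇒ order 3.
b·(c∘Ac): 1479951/3623300·130/297 + 2112198/4529125·1285/792 = 10168141/10869900 ≠ 1/8
b·Ac²: 1479951/3623300·169/108 + 2112198/4529125·(-213419/104544) = -1122333371/3587067000 ≠ 1/12
b·A²c: 2112198/4529125·(-26/15) = -18305716/22645625 ≠ 1/24

3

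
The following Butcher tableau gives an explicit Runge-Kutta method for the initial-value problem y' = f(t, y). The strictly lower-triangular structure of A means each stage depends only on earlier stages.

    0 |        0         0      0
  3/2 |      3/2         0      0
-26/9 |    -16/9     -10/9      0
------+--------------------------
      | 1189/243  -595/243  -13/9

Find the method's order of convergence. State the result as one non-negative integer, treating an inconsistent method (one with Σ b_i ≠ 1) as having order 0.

2

b = (1189/243, -595/243, -13/9)
c = (0, 3/2, -26/9)
Ac = (0, 0, -5/3)
Σ b_i: 1189/243·1 + (-595/243)·1 + (-13/9)·1 = 1 ✓
b·c: (-595/243)·3/2 + (-13/9)·(-26/9) = 1/2 ✓
b·c²: (-595/243)·9/4 + (-13/9)·676/81 = -51217/2916 ≠ 1/3 ⇒ order 2.
b·Ac: (-13/9)·(-5/3) = 65/27 ≠ 1/6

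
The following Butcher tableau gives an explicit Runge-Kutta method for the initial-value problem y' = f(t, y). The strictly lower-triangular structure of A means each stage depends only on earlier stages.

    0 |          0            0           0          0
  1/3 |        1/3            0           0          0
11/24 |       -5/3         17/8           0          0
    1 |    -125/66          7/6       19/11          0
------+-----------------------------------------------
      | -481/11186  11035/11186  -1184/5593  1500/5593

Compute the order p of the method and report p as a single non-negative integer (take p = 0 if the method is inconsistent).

3

b = (-481/11186, 11035/11186, -1184/5593, 1500/5593)
c = (0, 1/3, 11/24, 1)
Ac = (0, 0, 17/24, 85/72)
Σ b_i: (-481/11186)·1 + 11035/11186·1 + (-1184/5593)·1 + 1500/5593·1 = 1 ✓
b·c: 11035/11186·1/3 + (-1184/5593)·11/24 + 1500/5593·1 = 1/2 ✓
b·c²: 11035/11186·1/9 + (-1184/5593)·121/576 + 1500/5593·1 = 1/3 ✓
b·Ac: (-1184/5593)·17/24 + 1500/5593·85/72 = 1/6 ✓
b·c³: 11035/11186·1/27 + (-1184/5593)·1331/13824 + 1500/5593·1 = 76337/268464 ≠ 1/4 ⇒ order 3.
b·(c∘Ac): (-1184/5593)·187/576 + 1500/5593·85/72 = 734/2961 ≠ 1/8
b·Ac²: (-1184/5593)·17/72 + 1500/5593·851/1728 = 66119/805392 ≠ 1/12
b·A²c: 1500/5593·323/264 = 2375/7238 ≠ 1/24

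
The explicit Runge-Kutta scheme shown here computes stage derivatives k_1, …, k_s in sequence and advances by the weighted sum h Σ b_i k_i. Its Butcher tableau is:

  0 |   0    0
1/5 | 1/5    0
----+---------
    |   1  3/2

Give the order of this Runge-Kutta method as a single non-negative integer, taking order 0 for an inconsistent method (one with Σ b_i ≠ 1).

b = (1, 3/2)
c = (0, 1/5)
Σ b_i: 1·1 + 3/2·1 = 5/2 ≠ 1 ⇒ order 0.

0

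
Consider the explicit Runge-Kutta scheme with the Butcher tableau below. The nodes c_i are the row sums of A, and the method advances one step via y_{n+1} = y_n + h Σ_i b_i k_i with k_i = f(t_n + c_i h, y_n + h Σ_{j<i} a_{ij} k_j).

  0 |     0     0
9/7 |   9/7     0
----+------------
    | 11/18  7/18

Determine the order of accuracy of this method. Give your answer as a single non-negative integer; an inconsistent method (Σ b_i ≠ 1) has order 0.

b = (11/18, 7/18)
c = (0, 9/7)
Σ b_i: 11/18·1 + 7/18·1 = 1 ✓
b·c: 7/18·9/7 = 1/2 ✓; 2 stages ⇒ order 2.

2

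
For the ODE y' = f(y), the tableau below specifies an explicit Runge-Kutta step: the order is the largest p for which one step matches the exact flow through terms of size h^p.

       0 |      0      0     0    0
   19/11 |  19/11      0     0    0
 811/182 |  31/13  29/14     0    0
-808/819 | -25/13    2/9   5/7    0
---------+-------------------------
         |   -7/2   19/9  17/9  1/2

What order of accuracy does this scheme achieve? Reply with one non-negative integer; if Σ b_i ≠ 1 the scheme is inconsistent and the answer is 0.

b = (-7/2, 19/9, 17/9, 1/2)
c = (0, 19/11, 811/182, -808/819)
Ac = (0, 0, 551/154, 449857/126126)
Σ b_i: (-7/2)·1 + 19/9·1 + 17/9·1 + 1/2·1 = 1 ✓
b·c: 19/9·19/11 + 17/9·811/182 + 1/2·(-808/819) = 208471/18018 ≠ 1/2 ⇒ order 1.

1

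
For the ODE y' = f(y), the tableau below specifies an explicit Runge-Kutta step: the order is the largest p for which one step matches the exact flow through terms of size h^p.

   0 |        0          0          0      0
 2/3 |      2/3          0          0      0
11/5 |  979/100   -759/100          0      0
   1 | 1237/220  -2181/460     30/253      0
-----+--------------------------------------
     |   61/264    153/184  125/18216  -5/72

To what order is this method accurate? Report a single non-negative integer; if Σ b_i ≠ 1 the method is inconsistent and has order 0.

b = (61/264, 153/184, 125/18216, -5/72)
c = (0, 2/3, 11/5, 1)
Ac = (0, 0, -253/50, -29/10)
Σ b_i: 61/264·1 + 153/184·1 + 125/18216·1 + (-5/72)·1 = 1 ✓
b·c: 153/184·2/3 + 125/18216·11/5 + (-5/72)·1 = 1/2 ✓
b·c²: 153/184·4/9 + 125/18216·121/25 + (-5/72)·1 = 1/3 ✓
b·Ac: 125/18216·(-253/50) + (-5/72)·(-29/10) = 1/6 ✓
b·c³: 153/184·8/27 + 125/18216·1331/125 + (-5/72)·1 = 1/4 ✓
b·(c∘Ac): 125/18216·(-2783/250) + (-5/72)·(-29/10) = 1/8 ✓
b·Ac²: 125/18216·(-253/75) + (-5/72)·(-23/15) = 1/12 ✓
b·A²c: (-5/72)·(-3/5) = 1/24 ✓; 4 stages ⇒ order 4.

4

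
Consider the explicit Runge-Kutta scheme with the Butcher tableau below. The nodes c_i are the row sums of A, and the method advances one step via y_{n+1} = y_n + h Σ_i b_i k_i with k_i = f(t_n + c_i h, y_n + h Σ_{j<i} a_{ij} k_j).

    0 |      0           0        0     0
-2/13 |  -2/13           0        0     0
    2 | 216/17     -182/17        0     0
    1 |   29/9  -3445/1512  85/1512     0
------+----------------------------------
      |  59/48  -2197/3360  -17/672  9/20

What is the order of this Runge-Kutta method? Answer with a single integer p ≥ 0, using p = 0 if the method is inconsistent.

4

b = (59/48, -2197/3360, -17/672, 9/20)
c = (0, -2/13, 2, 1)
Ac = (0, 0, 28/17, 25/54)
Σ b_i: 59/48·1 + (-2197/3360)·1 + (-17/672)·1 + 9/20·1 = 1 ✓
b·c: (-2197/3360)·(-2/13) + (-17/672)·2 + 9/20·1 = 1/2 ✓
b·c²: (-2197/3360)·4/169 + (-17/672)·4 + 9/20·1 = 1/3 ✓
b·Ac: (-17/672)·28/17 + 9/20·25/54 = 1/6 ✓
b·c³: (-2197/3360)·(-8/2197) + (-17/672)·8 + 9/20·1 = 1/4 ✓
b·(c∘Ac): (-17/672)·56/17 + 9/20·25/54 = 1/8 ✓
b·Ac²: (-17/672)·(-56/221) + 9/20·20/117 = 1/12 ✓
b·A²c: 9/20·5/54 = 1/24 ✓; 4 stages ⇒ order 4.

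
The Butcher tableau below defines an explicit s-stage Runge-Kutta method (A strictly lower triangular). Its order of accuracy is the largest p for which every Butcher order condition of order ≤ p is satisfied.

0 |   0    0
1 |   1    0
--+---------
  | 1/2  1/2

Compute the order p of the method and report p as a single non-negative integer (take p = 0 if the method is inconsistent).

2

b = (1/2, 1/2)
c = (0, 1)
Σ b_i: 1/2·1 + 1/2·1 = 1 ✓
b·c: 1/2·1 = 1/2 ✓; 2 stages ⇒ order 2.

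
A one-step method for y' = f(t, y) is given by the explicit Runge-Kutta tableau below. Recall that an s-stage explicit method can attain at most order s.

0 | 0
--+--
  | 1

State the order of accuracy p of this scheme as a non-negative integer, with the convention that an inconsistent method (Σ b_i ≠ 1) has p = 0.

1

b = (1)
c = (0)
Σ b_i: 1·1 = 1 ✓; 1 stage ⇒ order 1.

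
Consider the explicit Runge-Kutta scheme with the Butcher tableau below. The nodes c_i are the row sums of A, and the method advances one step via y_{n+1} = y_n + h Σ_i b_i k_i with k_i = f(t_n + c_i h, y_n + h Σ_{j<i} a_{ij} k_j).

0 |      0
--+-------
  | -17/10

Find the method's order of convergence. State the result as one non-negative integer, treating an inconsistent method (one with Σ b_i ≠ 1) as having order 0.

0

b = (-17/10)
c = (0)
Σ b_i: (-17/10)·1 = -17/10 ≠ 1 ⇒ order 0.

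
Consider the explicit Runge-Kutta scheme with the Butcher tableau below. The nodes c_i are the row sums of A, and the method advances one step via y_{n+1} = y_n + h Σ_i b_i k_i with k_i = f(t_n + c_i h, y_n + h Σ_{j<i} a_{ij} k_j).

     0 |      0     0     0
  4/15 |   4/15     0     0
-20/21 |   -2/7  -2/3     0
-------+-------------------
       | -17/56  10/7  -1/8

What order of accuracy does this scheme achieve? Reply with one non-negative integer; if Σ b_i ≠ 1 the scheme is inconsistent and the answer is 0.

2

b = (-17/56, 10/7, -1/8)
c = (0, 4/15, -20/21)
Ac = (0, 0, -8/45)
Σ b_i: (-17/56)·1 + 10/7·1 + (-1/8)·1 = 1 ✓
b·c: 10/7·4/15 + (-1/8)·(-20/21) = 1/2 ✓
b·c²: 10/7·16/225 + (-1/8)·400/441 = -26/2205 ≠ 1/3 ⇒ order 2.
b·Ac: (-1/8)·(-8/45) = 1/45 ≠ 1/6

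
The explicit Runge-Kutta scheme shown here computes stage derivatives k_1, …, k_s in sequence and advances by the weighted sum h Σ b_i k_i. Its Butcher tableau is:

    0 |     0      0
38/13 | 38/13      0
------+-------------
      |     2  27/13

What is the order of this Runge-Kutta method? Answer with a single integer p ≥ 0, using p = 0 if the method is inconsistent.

b = (2, 27/13)
c = (0, 38/13)
Σ b_i: 2·1 + 27/13·1 = 53/13 ≠ 1 ⇒ order 0.

0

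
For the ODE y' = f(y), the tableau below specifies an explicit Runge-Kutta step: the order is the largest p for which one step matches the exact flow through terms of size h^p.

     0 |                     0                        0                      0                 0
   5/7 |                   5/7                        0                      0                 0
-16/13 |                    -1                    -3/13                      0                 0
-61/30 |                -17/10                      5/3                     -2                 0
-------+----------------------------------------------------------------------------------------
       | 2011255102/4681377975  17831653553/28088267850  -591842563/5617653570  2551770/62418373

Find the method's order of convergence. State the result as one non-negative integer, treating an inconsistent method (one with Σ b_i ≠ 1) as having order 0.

b = (2011255102/4681377975, 17831653553/28088267850, -591842563/5617653570, 2551770/62418373)
c = (0, 5/7, -16/13, -61/30)
Ac = (0, 0, -15/91, 997/273)
Σ b_i: 2011255102/4681377975·1 + 17831653553/28088267850·1 + (-591842563/5617653570)·1 + 2551770/62418373·1 = 1 ✓
b·c: 17831653553/28088267850·5/7 + (-591842563/5617653570)·(-16/13) + 2551770/62418373·(-61/30) = 1/2 ✓
b·c²: 17831653553/28088267850·25/49 + (-591842563/5617653570)·256/169 + 2551770/62418373·3721/900 = 1/3 ✓
b·Ac: (-591842563/5617653570)·(-15/91) + 2551770/62418373·997/273 = 1/6 ✓
b·c³: 17831653553/28088267850·125/343 + (-591842563/5617653570)·(-4096/2197) + 2551770/62418373·(-226981/27000) = 143298733567/1704021582900 ≠ 1/4 ⇒ order 3.
b·(c∘Ac): (-591842563/5617653570)·240/1183 + 2551770/62418373·(-60817/8190) = -425941847/1310785833 ≠ 1/8
b·Ac²: (-591842563/5617653570)·(-75/637) + 2551770/62418373·(-54139/24843) = -2613525115/34080431658 ≠ 1/12
b·A²c: 2551770/62418373·30/91 = 5888700/436928611 ≠ 1/24

3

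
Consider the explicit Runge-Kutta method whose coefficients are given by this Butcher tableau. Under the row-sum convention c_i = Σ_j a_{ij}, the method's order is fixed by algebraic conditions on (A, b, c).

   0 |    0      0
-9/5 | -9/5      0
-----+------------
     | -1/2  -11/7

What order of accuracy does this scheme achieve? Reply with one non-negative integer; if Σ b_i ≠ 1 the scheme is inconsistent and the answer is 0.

b = (-1/2, -11/7)
c = (0, -9/5)
Σ b_i: (-1/2)·1 + (-11/7)·1 = -29/14 ≠ 1 ⇒ order 0.

0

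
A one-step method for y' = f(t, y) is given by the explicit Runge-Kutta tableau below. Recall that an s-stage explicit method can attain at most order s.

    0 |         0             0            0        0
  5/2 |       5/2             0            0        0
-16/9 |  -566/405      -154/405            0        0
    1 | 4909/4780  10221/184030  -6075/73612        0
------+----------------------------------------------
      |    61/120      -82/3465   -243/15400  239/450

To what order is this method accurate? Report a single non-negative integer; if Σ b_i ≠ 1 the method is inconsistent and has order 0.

b = (61/120, -82/3465, -243/15400, 239/450)
c = (0, 5/2, -16/9, 1)
Ac = (0, 0, -77/81, 273/956)
Σ b_i: 61/120·1 + (-82/3465)·1 + (-243/15400)·1 + 239/450·1 = 1 ✓
b·c: (-82/3465)·5/2 + (-243/15400)·(-16/9) + 239/450·1 = 1/2 ✓
b·c²: (-82/3465)·25/4 + (-243/15400)·256/81 + 239/450·1 = 1/3 ✓
b·Ac: (-243/15400)·(-77/81) + 239/450·273/956 = 1/6 ✓
b·c³: (-82/3465)·125/8 + (-243/15400)·(-4096/729) + 239/450·1 = 1/4 ✓
b·(c∘Ac): (-243/15400)·1232/729 + 239/450·273/956 = 1/8 ✓
b·Ac²: (-243/15400)·(-385/162) + 239/450·165/1912 = 1/12 ✓
b·A²c: 239/450·75/956 = 1/24 ✓; 4 stages ⇒ order 4.

4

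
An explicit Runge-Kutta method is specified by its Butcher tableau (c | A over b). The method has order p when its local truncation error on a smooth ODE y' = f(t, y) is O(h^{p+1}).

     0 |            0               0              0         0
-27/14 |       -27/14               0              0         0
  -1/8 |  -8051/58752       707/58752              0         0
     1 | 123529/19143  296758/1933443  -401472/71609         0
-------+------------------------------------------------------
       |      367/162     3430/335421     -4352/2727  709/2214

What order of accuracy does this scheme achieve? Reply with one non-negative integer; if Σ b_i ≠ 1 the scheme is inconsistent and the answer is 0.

4

b = (367/162, 3430/335421, -4352/2727, 709/2214)
c = (0, -27/14, -1/8, 1)
Ac = (0, 0, -101/4352, 287/709)
Σ b_i: 367/162·1 + 3430/335421·1 + (-4352/2727)·1 + 709/2214·1 = 1 ✓
b·c: 3430/335421·(-27/14) + (-4352/2727)·(-1/8) + 709/2214·1 = 1/2 ✓
b·c²: 3430/335421·729/196 + (-4352/2727)·1/64 + 709/2214·1 = 1/3 ✓
b·Ac: (-4352/2727)·(-101/4352) + 709/2214·287/709 = 1/6 ✓
b·c³: 3430/335421·(-19683/2744) + (-4352/2727)·(-1/512) + 709/2214·1 = 1/4 ✓
b·(c∘Ac): (-4352/2727)·101/34816 + 709/2214·287/709 = 1/8 ✓
b·Ac²: (-4352/2727)·2727/60928 + 709/2214·4797/9926 = 1/12 ✓
b·A²c: 709/2214·369/2836 = 1/24 ✓; 4 stages ⇒ order 4.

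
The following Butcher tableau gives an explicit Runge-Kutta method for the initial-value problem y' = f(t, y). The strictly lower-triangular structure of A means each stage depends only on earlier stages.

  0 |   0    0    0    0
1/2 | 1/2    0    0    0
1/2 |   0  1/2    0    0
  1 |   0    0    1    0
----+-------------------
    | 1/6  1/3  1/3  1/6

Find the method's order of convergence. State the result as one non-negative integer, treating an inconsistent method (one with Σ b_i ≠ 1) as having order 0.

4

b = (1/6, 1/3, 1/3, 1/6)
c = (0, 1/2, 1/2, 1)
Ac = (0, 0, 1/4, 1/2)
Σ b_i: 1/6·1 + 1/3·1 + 1/3·1 + 1/6·1 = 1 ✓
b·c: 1/3·1/2 + 1/3·1/2 + 1/6·1 = 1/2 ✓
b·c²: 1/3·1/4 + 1/3·1/4 + 1/6·1 = 1/3 ✓
b·Ac: 1/3·1/4 + 1/6·1/2 = 1/6 ✓
b·c³: 1/3·1/8 + 1/3·1/8 + 1/6·1 = 1/4 ✓
b·(c∘Ac): 1/3·1/8 + 1/6·1/2 = 1/8 ✓
b·Ac²: 1/3·1/8 + 1/6·1/4 = 1/12 ✓
b·A²c: 1/6·1/4 = 1/24 ✓; 4 stages ⇒ order 4.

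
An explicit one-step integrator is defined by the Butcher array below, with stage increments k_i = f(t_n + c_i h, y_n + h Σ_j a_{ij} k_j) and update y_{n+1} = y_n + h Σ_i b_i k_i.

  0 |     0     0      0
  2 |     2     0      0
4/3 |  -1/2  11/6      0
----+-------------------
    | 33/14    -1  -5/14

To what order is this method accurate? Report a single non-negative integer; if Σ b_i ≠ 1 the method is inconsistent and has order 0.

b = (33/14, -1, -5/14)
c = (0, 2, 4/3)
Ac = (0, 0, 11/3)
Σ b_i: 33/14·1 + (-1)·1 + (-5/14)·1 = 1 ✓
b·c: (-1)·2 + (-5/14)·4/3 = -52/21 ≠ 1/2 ⇒ order 1.

1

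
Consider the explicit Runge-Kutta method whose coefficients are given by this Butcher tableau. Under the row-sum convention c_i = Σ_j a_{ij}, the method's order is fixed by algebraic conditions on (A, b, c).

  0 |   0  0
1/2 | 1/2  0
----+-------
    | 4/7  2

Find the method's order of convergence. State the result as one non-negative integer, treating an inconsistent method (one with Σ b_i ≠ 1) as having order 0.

0

b = (4/7, 2)
c = (0, 1/2)
Σ b_i: 4/7·1 + 2·1 = 18/7 ≠ 1 ⇒ order 0.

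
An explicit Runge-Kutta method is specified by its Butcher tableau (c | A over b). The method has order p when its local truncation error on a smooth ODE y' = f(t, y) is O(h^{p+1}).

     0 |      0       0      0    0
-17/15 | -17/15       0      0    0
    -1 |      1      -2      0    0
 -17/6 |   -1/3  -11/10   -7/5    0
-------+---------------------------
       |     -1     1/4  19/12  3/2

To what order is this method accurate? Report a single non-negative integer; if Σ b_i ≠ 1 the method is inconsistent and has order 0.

0

b = (-1, 1/4, 19/12, 3/2)
c = (0, -17/15, -1, -17/6)
Ac = (0, 0, 34/15, 397/150)
Σ b_i: (-1)·1 + 1/4·1 + 19/12·1 + 3/2·1 = 7/3 ≠ 1 ⇒ order 0.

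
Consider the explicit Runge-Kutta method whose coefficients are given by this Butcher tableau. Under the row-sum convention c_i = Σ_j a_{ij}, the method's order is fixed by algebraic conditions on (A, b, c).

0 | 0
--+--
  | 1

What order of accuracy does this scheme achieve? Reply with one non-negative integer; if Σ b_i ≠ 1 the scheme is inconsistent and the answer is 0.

1

b = (1)
c = (0)
Σ b_i: 1·1 = 1 ✓; 1 stage ⇒ order 1.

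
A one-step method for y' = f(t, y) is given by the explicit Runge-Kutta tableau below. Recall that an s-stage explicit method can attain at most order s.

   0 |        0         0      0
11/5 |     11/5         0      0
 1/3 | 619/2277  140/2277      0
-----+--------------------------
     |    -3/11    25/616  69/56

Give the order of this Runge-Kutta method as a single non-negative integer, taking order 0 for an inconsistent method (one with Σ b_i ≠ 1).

3

b = (-3/11, 25/616, 69/56)
c = (0, 11/5, 1/3)
Ac = (0, 0, 28/207)
Σ b_i: (-3/11)·1 + 25/616·1 + 69/56·1 = 1 ✓
b·c: 25/616·11/5 + 69/56·1/3 = 1/2 ✓
b·c²: 25/616·121/25 + 69/56·1/9 = 1/3 ✓
b·Ac: 69/56·28/207 = 1/6 ✓; 3 stages ⇒ order 3.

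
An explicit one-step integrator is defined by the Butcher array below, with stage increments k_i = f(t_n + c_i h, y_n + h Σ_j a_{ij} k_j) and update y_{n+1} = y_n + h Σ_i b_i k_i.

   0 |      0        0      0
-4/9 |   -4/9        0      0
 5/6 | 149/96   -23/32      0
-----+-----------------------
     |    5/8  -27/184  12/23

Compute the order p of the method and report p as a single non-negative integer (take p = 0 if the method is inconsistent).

3

b = (5/8, -27/184, 12/23)
c = (0, -4/9, 5/6)
Ac = (0, 0, 23/72)
Σ b_i: 5/8·1 + (-27/184)·1 + 12/23·1 = 1 ✓
b·c: (-27/184)·(-4/9) + 12/23·5/6 = 1/2 ✓
b·c²: (-27/184)·16/81 + 12/23·25/36 = 1/3 ✓
b·Ac: 12/23·23/72 = 1/6 ✓; 3 stages ⇒ order 3.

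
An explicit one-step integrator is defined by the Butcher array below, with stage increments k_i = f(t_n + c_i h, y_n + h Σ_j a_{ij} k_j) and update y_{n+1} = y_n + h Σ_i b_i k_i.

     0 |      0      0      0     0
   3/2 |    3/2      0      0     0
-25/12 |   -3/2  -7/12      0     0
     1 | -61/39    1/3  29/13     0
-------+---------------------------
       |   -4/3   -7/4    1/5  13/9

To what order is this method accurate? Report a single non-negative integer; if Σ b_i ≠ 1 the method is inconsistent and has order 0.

0

b = (-4/3, -7/4, 1/5, 13/9)
c = (0, 3/2, -25/12, 1)
Ac = (0, 0, -7/8, -647/156)
Σ b_i: (-4/3)·1 + (-7/4)·1 + 1/5·1 + 13/9·1 = -259/180 ≠ 1 ⇒ order 0.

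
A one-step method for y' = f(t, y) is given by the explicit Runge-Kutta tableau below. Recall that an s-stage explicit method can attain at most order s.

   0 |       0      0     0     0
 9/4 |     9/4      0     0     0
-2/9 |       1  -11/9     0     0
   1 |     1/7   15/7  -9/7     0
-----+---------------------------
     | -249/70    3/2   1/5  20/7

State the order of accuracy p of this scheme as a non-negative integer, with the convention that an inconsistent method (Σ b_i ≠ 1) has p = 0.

1

b = (-249/70, 3/2, 1/5, 20/7)
c = (0, 9/4, -2/9, 1)
Ac = (0, 0, -11/4, 143/28)
Σ b_i: (-249/70)·1 + 3/2·1 + 1/5·1 + 20/7·1 = 1 ✓
b·c: 3/2·9/4 + 1/5·(-2/9) + 20/7·1 = 15593/2520 ≠ 1/2 ⇒ order 1.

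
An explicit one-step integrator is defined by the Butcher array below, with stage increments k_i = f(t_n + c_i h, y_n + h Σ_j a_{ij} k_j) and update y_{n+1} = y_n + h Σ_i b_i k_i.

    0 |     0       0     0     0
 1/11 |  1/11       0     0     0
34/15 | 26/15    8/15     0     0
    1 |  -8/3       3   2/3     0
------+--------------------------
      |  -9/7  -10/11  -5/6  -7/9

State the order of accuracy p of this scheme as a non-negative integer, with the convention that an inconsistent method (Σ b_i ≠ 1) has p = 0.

0

b = (-9/7, -10/11, -5/6, -7/9)
c = (0, 1/11, 34/15, 1)
Ac = (0, 0, 8/165, 883/495)
Σ b_i: (-9/7)·1 + (-10/11)·1 + (-5/6)·1 + (-7/9)·1 = -5275/1386 ≠ 1 ⇒ order 0.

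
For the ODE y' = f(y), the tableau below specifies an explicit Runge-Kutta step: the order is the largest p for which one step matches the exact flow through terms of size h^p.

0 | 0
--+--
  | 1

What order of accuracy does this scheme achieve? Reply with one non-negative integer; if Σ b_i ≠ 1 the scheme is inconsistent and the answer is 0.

1

b = (1)
c = (0)
Σ b_i: 1·1 = 1 ✓; 1 stage ⇒ order 1.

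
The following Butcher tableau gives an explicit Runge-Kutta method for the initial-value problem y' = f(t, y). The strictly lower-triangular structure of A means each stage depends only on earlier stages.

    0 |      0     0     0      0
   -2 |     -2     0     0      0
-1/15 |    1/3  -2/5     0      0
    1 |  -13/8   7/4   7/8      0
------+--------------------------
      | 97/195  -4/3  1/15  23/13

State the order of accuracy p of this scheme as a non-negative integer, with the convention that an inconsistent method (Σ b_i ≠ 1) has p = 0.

b = (97/195, -4/3, 1/15, 23/13)
c = (0, -2, -1/15, 1)
Ac = (0, 0, 4/5, -427/120)
Σ b_i: 97/195·1 + (-4/3)·1 + 1/15·1 + 23/13·1 = 1 ✓
b·c: (-4/3)·(-2) + 1/15·(-1/15) + 23/13·1 = 12962/2925 ≠ 1/2 ⇒ order 1.

1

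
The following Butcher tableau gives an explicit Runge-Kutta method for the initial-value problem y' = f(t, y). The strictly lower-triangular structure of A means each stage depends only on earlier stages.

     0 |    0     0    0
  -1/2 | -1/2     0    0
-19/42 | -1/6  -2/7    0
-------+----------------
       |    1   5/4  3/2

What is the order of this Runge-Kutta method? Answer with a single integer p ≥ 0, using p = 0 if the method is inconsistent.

b = (1, 5/4, 3/2)
c = (0, -1/2, -19/42)
Ac = (0, 0, 1/7)
Σ b_i: 1·1 + 5/4·1 + 3/2·1 = 15/4 ≠ 1 ⇒ order 0.

0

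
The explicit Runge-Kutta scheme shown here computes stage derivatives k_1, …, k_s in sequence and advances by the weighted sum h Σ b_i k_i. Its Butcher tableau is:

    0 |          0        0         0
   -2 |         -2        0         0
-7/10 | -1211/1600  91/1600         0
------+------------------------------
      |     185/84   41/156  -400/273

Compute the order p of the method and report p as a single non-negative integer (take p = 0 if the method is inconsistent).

3

b = (185/84, 41/156, -400/273)
c = (0, -2, -7/10)
Ac = (0, 0, -91/800)
Σ b_i: 185/84·1 + 41/156·1 + (-400/273)·1 = 1 ✓
b·c: 41/156·(-2) + (-400/273)·(-7/10) = 1/2 ✓
b·c²: 41/156·4 + (-400/273)·49/100 = 1/3 ✓
b·Ac: (-400/273)·(-91/800) = 1/6 ✓; 3 stages ⇒ order 3.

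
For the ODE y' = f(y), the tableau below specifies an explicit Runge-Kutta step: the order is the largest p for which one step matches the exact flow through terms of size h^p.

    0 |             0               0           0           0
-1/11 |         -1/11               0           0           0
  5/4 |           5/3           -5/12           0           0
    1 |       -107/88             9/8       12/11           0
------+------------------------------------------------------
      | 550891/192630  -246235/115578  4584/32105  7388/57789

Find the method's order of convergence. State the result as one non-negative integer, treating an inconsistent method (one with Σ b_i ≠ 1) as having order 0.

b = (550891/192630, -246235/115578, 4584/32105, 7388/57789)
c = (0, -1/11, 5/4, 1)
Ac = (0, 0, 5/132, 111/88)
Σ b_i: 550891/192630·1 + (-246235/115578)·1 + 4584/32105·1 + 7388/57789·1 = 1 ✓
b·c: (-246235/115578)·(-1/11) + 4584/32105·5/4 + 7388/57789·1 = 1/2 ✓
b·c²: (-246235/115578)·1/121 + 4584/32105·25/16 + 7388/57789·1 = 1/3 ✓
b·Ac: 4584/32105·5/132 + 7388/57789·111/88 = 1/6 ✓
b·c³: (-246235/115578)·(-1/1331) + 4584/32105·125/64 + 7388/57789·1 = 62923/154104 ≠ 1/4 ⇒ order 3.
b·(c∘Ac): 4584/32105·25/528 + 7388/57789·111/88 = 35602/211893 ≠ 1/8
b·Ac²: 4584/32105·(-5/1452) + 7388/57789·1659/968 = 1019099/4661646 ≠ 1/12
b·A²c: 7388/57789·5/121 = 36940/6992469 ≠ 1/24

3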